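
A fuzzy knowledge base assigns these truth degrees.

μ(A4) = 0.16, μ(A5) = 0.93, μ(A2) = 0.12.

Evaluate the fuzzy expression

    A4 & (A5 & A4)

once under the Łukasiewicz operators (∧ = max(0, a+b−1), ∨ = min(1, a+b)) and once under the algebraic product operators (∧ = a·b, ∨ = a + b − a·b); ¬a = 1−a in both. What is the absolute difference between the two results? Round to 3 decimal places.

Under Łukasiewicz:
  A5 & A4 = max(0, a+b−1) on (0.93, 0.16) = 0.09
  A4 & (A5 & A4) = max(0, a+b−1) on (0.16, 0.09) = 0.00
  → value = 0.0000
Under algebraic product:
  A5 & A4 = a·b on (0.9300, 0.1600) = 0.1488
  A4 & (A5 & A4) = a·b on (0.1600, 0.1488) = 0.0238
  → value = 0.0238
|0.0000 − 0.0238| = 0.024

0.024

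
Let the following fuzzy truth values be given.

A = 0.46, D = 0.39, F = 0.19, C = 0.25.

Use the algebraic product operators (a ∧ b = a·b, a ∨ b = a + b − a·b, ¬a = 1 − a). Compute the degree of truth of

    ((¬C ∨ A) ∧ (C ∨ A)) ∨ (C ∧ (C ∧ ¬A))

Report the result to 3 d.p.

¬C = 1 − 0.2500 = 0.7500
¬C ∨ A = a + b − a·b on (0.7500, 0.4600) = 0.8650
C ∨ A = a + b − a·b on (0.2500, 0.4600) = 0.5950
(¬C ∨ A) ∧ (C ∨ A) = a·b on (0.8650, 0.5950) = 0.5147
¬A = 1 − 0.4600 = 0.5400
C ∧ ¬A = a·b on (0.2500, 0.5400) = 0.1350
C ∧ (C ∧ ¬A) = a·b on (0.2500, 0.1350) = 0.0338
((¬C ∨ A) ∧ (C ∨ A)) ∨ (C ∧ (C ∧ ¬A)) = a + b − a·b on (0.5147, 0.0338) = 0.5311

0.531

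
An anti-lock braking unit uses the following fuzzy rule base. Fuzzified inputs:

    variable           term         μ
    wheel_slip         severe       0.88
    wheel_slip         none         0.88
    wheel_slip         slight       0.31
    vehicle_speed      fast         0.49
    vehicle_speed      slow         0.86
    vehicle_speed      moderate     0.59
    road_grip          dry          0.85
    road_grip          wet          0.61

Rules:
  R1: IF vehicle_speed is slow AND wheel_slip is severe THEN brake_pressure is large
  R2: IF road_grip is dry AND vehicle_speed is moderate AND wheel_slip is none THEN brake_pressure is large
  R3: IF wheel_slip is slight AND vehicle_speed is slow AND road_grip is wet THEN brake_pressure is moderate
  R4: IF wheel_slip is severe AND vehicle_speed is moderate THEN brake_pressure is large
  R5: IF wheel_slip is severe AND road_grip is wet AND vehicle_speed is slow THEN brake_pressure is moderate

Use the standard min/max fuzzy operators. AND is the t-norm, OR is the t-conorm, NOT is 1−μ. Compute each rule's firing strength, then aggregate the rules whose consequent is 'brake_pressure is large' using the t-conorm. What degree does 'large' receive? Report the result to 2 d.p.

0.86

R1: slow=0.86, severe=0.88; AND[min(a, b)] → w = 0.86
R2: dry=0.85, moderate=0.59, none=0.88; AND[min(a, b)] → w = 0.59
R3: slight=0.31, slow=0.86, wet=0.61; AND[min(a, b)] → w = 0.31
R4: severe=0.88, moderate=0.59; AND[min(a, b)] → w = 0.59
R5: severe=0.88, wet=0.61, slow=0.86; AND[min(a, b)] → w = 0.61
Rules with consequent 'large': {R1, R2, R4} → strengths 0.86, 0.59, 0.59
Aggregate via t-conorm [max(a, b)]: 0.86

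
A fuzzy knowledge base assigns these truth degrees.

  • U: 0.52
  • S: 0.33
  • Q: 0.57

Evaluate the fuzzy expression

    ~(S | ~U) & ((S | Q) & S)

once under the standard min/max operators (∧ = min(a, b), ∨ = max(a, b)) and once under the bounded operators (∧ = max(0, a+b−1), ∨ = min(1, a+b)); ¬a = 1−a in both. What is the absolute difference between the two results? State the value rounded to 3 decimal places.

0.330

Under standard min/max:
  ~U = 1 − 0.52 = 0.48
  S | ~U = max(a, b) on (0.33, 0.48) = 0.48
  ~(S | ~U) = 1 − 0.48 = 0.52
  S | Q = max(a, b) on (0.33, 0.57) = 0.57
  (S | Q) & S = min(a, b) on (0.57, 0.33) = 0.33
  ~(S | ~U) & ((S | Q) & S) = min(a, b) on (0.52, 0.33) = 0.33
  → value = 0.3300
Under bounded:
  ~U = 1 − 0.52 = 0.48
  S | ~U = min(1, a+b) on (0.33, 0.48) = 0.81
  ~(S | ~U) = 1 − 0.81 = 0.19
  S | Q = min(1, a+b) on (0.33, 0.57) = 0.90
  (S | Q) & S = max(0, a+b−1) on (0.90, 0.33) = 0.23
  ~(S | ~U) & ((S | Q) & S) = max(0, a+b−1) on (0.19, 0.23) = 0.00
  → value = 0.0000
|0.3300 − 0.0000| = 0.330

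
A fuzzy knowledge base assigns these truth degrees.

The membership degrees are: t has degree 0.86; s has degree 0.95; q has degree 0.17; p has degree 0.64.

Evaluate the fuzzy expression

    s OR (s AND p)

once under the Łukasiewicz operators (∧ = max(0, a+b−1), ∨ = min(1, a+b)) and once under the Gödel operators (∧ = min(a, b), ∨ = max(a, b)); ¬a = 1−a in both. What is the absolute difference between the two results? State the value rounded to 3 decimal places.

0.050

Under Łukasiewicz:
  s AND p = max(0, a+b−1) on (0.95, 0.64) = 0.59
  s OR (s AND p) = min(1, a+b) on (0.95, 0.59) = 1.00
  → value = 1.0000
Under Gödel:
  s AND p = min(a, b) on (0.95, 0.64) = 0.64
  s OR (s AND p) = max(a, b) on (0.95, 0.64) = 0.95
  → value = 0.9500
|1.0000 − 0.9500| = 0.050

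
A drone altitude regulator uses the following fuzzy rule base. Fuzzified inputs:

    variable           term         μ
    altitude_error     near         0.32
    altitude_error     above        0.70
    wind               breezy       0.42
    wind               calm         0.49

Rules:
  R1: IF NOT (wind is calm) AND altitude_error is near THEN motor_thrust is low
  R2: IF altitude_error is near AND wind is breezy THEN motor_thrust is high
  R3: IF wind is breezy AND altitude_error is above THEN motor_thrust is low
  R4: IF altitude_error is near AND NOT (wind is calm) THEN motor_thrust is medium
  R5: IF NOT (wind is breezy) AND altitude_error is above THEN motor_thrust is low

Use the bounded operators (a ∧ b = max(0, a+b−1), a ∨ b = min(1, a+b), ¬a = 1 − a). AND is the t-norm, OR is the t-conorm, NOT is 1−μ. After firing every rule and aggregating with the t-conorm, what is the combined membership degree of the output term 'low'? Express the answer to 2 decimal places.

0.40

R1: ¬calm=1−0.49=0.51, near=0.32; AND[max(0, a+b−1)] → w = 0.00
R2: near=0.32, breezy=0.42; AND[max(0, a+b−1)] → w = 0.00
R3: breezy=0.42, above=0.70; AND[max(0, a+b−1)] → w = 0.12
R4: near=0.32, ¬calm=1−0.49=0.51; AND[max(0, a+b−1)] → w = 0.00
R5: ¬breezy=1−0.42=0.58, above=0.70; AND[max(0, a+b−1)] → w = 0.28
Rules with consequent 'low': {R1, R3, R5} → strengths 0.00, 0.12, 0.28
Aggregate via t-conorm [min(1, a+b)]: 0.40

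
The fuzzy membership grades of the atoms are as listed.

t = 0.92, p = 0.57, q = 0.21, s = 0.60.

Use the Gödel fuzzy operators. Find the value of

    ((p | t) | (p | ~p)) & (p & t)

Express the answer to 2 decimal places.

0.57

p | t = max(a, b) on (0.57, 0.92) = 0.92
~p = 1 − 0.57 = 0.43
p | ~p = max(a, b) on (0.57, 0.43) = 0.57
(p | t) | (p | ~p) = max(a, b) on (0.92, 0.57) = 0.92
p & t = min(a, b) on (0.57, 0.92) = 0.57
((p | t) | (p | ~p)) & (p & t) = min(a, b) on (0.92, 0.57) = 0.57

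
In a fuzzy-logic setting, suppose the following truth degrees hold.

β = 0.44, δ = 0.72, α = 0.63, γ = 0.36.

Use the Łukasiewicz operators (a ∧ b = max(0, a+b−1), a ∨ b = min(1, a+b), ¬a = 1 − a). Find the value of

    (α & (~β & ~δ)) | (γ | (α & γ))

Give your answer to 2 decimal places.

0.36

~β = 1 − 0.44 = 0.56
~δ = 1 − 0.72 = 0.28
~β & ~δ = max(0, a+b−1) on (0.56, 0.28) = 0.00
α & (~β & ~δ) = max(0, a+b−1) on (0.63, 0.00) = 0.00
α & γ = max(0, a+b−1) on (0.63, 0.36) = 0.00
γ | (α & γ) = min(1, a+b) on (0.36, 0.00) = 0.36
(α & (~β & ~δ)) | (γ | (α & γ)) = min(1, a+b) on (0.00, 0.36) = 0.36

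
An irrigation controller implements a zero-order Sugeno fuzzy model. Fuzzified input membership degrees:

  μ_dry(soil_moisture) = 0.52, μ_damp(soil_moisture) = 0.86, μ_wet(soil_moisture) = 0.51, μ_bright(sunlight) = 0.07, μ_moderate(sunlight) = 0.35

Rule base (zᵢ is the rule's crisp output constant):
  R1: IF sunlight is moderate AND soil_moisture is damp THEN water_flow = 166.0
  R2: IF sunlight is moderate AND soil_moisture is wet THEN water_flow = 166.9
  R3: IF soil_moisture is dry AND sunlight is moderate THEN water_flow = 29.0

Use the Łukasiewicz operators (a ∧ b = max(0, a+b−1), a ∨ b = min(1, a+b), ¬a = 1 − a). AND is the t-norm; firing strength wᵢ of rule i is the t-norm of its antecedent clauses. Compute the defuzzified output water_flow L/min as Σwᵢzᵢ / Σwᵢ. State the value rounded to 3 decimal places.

R1 (z=166.0): moderate=0.35, damp=0.86; AND[max(0, a+b−1)] → w = 0.21
R2 (z=166.9): moderate=0.35, wet=0.51; AND[max(0, a+b−1)] → w = 0.00
R3 (z=29.0): dry=0.52, moderate=0.35; AND[max(0, a+b−1)] → w = 0.00
Weighted average = (0.21·166.0 + 0.00·166.9 + 0.00·29.0) / (0.21 + 0.00 + 0.00)
  = 34.8600 / 0.2100 = 166.000

166.000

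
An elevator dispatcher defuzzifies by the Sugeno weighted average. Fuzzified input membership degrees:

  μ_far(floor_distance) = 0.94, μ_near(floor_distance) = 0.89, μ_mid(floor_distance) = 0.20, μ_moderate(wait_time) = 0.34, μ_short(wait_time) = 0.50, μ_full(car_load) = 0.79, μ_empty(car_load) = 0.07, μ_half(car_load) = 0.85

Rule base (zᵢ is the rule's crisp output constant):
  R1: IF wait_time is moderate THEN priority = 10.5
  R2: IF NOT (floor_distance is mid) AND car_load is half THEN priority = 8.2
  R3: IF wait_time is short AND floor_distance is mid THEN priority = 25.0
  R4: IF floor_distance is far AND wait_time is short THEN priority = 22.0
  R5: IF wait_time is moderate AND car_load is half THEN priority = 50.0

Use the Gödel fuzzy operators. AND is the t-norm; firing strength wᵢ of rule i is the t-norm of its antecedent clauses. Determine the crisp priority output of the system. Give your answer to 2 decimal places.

R1 (z=10.5): moderate=0.34 → w = 0.34
R2 (z=8.2): ¬mid=1−0.20=0.80, half=0.85; AND[min(a, b)] → w = 0.80
R3 (z=25.0): short=0.50, mid=0.20; AND[min(a, b)] → w = 0.20
R4 (z=22.0): far=0.94, short=0.50; AND[min(a, b)] → w = 0.50
R5 (z=50.0): moderate=0.34, half=0.85; AND[min(a, b)] → w = 0.34
Weighted average = (0.34·10.5 + 0.80·8.2 + 0.20·25.0 + 0.50·22.0 + 0.34·50.0) / (0.34 + 0.80 + 0.20 + 0.50 + 0.34)
  = 43.1300 / 2.1800 = 19.78

19.78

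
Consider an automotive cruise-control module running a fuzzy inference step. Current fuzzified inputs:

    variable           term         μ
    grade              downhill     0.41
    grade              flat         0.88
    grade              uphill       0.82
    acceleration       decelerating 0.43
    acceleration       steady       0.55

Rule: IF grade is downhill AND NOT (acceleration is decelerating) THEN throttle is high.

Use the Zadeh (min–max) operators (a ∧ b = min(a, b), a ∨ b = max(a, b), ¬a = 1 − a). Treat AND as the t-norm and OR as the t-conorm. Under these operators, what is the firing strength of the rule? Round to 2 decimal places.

firing strength: downhill=0.41, ¬decelerating=1−0.43=0.57; AND[min(a, b)] → w = 0.41

0.41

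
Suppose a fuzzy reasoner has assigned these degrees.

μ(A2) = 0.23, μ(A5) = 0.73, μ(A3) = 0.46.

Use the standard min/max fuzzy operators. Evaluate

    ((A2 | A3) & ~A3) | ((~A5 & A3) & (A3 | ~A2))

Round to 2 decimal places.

A2 | A3 = max(a, b) on (0.23, 0.46) = 0.46
~A3 = 1 − 0.46 = 0.54
(A2 | A3) & ~A3 = min(a, b) on (0.46, 0.54) = 0.46
~A5 = 1 − 0.73 = 0.27
~A5 & A3 = min(a, b) on (0.27, 0.46) = 0.27
~A2 = 1 − 0.23 = 0.77
A3 | ~A2 = max(a, b) on (0.46, 0.77) = 0.77
(~A5 & A3) & (A3 | ~A2) = min(a, b) on (0.27, 0.77) = 0.27
((A2 | A3) & ~A3) | ((~A5 & A3) & (A3 | ~A2)) = max(a, b) on (0.46, 0.27) = 0.46

0.46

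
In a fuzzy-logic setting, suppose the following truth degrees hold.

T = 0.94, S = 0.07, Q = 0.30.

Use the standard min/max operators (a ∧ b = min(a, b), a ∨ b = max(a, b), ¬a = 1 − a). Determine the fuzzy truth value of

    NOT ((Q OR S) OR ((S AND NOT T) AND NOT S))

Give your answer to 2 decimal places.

0.70

Q OR S = max(a, b) on (0.30, 0.07) = 0.30
NOT T = 1 − 0.94 = 0.06
S AND NOT T = min(a, b) on (0.07, 0.06) = 0.06
NOT S = 1 − 0.07 = 0.93
(S AND NOT T) AND NOT S = min(a, b) on (0.06, 0.93) = 0.06
(Q OR S) OR ((S AND NOT T) AND NOT S) = max(a, b) on (0.30, 0.06) = 0.30
NOT ((Q OR S) OR ((S AND NOT T) AND NOT S)) = 1 − 0.30 = 0.70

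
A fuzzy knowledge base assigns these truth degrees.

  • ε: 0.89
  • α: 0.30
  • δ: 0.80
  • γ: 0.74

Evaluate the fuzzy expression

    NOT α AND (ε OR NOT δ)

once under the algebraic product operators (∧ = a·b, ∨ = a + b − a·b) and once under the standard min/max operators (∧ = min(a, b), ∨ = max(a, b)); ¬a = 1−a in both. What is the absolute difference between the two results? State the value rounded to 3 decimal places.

Under algebraic product:
  NOT α = 1 − 0.3000 = 0.7000
  NOT δ = 1 − 0.8000 = 0.2000
  ε OR NOT δ = a + b − a·b on (0.8900, 0.2000) = 0.9120
  NOT α AND (ε OR NOT δ) = a·b on (0.7000, 0.9120) = 0.6384
  → value = 0.6384
Under standard min/max:
  NOT α = 1 − 0.30 = 0.70
  NOT δ = 1 − 0.80 = 0.20
  ε OR NOT δ = max(a, b) on (0.89, 0.20) = 0.89
  NOT α AND (ε OR NOT δ) = min(a, b) on (0.70, 0.89) = 0.70
  → value = 0.7000
|0.6384 − 0.7000| = 0.062

0.062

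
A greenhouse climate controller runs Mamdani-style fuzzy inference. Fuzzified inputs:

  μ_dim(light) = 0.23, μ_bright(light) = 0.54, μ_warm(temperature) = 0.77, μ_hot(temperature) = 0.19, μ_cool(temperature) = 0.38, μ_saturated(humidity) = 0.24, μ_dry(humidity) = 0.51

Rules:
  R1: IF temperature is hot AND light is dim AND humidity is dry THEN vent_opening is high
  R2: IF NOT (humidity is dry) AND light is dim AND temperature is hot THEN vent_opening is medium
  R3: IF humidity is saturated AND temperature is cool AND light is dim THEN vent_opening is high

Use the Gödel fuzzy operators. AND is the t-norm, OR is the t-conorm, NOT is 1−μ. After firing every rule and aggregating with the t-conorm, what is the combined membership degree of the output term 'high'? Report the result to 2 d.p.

R1: hot=0.19, dim=0.23, dry=0.51; AND[min(a, b)] → w = 0.19
R2: ¬dry=1−0.51=0.49, dim=0.23, hot=0.19; AND[min(a, b)] → w = 0.19
R3: saturated=0.24, cool=0.38, dim=0.23; AND[min(a, b)] → w = 0.23
Rules with consequent 'high': {R1, R3} → strengths 0.19, 0.23
Aggregate via t-conorm [max(a, b)]: 0.23

0.23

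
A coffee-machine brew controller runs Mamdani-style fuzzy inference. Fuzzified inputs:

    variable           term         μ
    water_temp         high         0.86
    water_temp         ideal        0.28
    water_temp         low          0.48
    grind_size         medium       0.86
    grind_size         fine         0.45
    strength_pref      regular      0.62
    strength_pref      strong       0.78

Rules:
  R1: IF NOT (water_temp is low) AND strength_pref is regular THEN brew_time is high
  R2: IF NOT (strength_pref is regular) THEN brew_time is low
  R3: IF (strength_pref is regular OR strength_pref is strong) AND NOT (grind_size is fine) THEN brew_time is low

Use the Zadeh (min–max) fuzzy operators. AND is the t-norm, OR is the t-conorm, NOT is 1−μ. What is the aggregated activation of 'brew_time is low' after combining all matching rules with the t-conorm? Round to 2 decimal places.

R1: ¬low=1−0.48=0.52, regular=0.62; AND[min(a, b)] → w = 0.52
R2: ¬regular=1−0.62=0.38 → w = 0.38
R3: (regular=0.62 OR strong=0.78) = 0.78; AND[min(a, b)] with ¬fine=1−0.45=0.55 → w = 0.55
Rules with consequent 'low': {R2, R3} → strengths 0.38, 0.55
Aggregate via t-conorm [max(a, b)]: 0.55

0.55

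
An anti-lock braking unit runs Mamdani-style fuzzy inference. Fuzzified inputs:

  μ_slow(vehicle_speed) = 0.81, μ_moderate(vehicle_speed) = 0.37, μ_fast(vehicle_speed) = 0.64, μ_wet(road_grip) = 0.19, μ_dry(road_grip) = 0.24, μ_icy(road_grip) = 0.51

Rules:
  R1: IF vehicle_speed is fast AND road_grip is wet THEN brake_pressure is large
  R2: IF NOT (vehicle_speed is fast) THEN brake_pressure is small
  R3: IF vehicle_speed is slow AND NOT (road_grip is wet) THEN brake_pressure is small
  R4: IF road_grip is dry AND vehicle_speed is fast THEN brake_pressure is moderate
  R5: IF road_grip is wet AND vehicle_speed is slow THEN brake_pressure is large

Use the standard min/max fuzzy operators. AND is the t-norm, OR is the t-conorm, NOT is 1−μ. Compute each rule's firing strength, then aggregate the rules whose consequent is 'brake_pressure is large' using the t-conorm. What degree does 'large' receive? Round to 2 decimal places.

R1: fast=0.64, wet=0.19; AND[min(a, b)] → w = 0.19
R2: ¬fast=1−0.64=0.36 → w = 0.36
R3: slow=0.81, ¬wet=1−0.19=0.81; AND[min(a, b)] → w = 0.81
R4: dry=0.24, fast=0.64; AND[min(a, b)] → w = 0.24
R5: wet=0.19, slow=0.81; AND[min(a, b)] → w = 0.19
Rules with consequent 'large': {R1, R5} → strengths 0.19, 0.19
Aggregate via t-conorm [max(a, b)]: 0.19

0.19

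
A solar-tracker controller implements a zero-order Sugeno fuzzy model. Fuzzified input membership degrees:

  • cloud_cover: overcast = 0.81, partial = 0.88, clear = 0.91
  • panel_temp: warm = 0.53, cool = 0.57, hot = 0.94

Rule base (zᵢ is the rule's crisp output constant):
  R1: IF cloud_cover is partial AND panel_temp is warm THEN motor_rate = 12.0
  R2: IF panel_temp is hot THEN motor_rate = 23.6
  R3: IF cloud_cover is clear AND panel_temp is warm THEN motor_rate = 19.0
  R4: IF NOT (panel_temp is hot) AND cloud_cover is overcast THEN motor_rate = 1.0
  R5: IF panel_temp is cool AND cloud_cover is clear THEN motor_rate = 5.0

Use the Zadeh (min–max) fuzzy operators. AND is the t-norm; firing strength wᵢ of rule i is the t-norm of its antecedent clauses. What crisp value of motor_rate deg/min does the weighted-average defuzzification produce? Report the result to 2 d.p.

R1 (z=12.0): partial=0.88, warm=0.53; AND[min(a, b)] → w = 0.53
R2 (z=23.6): hot=0.94 → w = 0.94
R3 (z=19.0): clear=0.91, warm=0.53; AND[min(a, b)] → w = 0.53
R4 (z=1.0): ¬hot=1−0.94=0.06, overcast=0.81; AND[min(a, b)] → w = 0.06
R5 (z=5.0): cool=0.57, clear=0.91; AND[min(a, b)] → w = 0.57
Weighted average = (0.53·12.0 + 0.94·23.6 + 0.53·19.0 + 0.06·1.0 + 0.57·5.0) / (0.53 + 0.94 + 0.53 + 0.06 + 0.57)
  = 41.5240 / 2.6300 = 15.79

15.79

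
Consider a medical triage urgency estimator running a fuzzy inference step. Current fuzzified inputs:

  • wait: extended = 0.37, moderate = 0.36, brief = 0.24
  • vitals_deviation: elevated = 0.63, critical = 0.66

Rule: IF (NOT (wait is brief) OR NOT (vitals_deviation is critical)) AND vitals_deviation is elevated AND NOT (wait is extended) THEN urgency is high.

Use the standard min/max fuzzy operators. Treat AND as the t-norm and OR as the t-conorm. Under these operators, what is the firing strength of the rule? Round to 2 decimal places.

0.63

firing strength: (¬brief=1−0.24=0.76 OR ¬critical=1−0.66=0.34) = 0.76; AND[min(a, b)] with elevated=0.63, ¬extended=1−0.37=0.63 → w = 0.63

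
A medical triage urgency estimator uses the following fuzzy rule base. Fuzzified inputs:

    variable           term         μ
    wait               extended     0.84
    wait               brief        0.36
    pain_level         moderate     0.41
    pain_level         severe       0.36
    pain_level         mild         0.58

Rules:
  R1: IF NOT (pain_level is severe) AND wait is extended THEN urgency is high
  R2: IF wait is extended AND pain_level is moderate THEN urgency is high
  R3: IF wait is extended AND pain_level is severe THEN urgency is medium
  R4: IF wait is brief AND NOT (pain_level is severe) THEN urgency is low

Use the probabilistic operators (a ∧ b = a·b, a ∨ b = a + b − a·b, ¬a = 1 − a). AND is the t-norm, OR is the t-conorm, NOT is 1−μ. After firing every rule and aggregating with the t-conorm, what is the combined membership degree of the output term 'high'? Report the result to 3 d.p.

R1: ¬severe=1−0.36=0.64, extended=0.84; AND[a·b] → w = 0.5376
R2: extended=0.84, moderate=0.41; AND[a·b] → w = 0.3444
R3: extended=0.84, severe=0.36; AND[a·b] → w = 0.3024
R4: brief=0.36, ¬severe=1−0.36=0.64; AND[a·b] → w = 0.2304
Rules with consequent 'high': {R1, R2} → strengths 0.5376, 0.3444
Aggregate via t-conorm [a + b − a·b]: 0.6969

0.697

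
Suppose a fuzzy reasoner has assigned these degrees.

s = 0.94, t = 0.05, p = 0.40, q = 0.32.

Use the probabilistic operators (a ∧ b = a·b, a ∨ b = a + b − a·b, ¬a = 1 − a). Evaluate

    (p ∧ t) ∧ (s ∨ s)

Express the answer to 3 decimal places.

p ∧ t = a·b on (0.4000, 0.0500) = 0.0200
s ∨ s = a + b − a·b on (0.9400, 0.9400) = 0.9964
(p ∧ t) ∧ (s ∨ s) = a·b on (0.0200, 0.9964) = 0.0199

0.020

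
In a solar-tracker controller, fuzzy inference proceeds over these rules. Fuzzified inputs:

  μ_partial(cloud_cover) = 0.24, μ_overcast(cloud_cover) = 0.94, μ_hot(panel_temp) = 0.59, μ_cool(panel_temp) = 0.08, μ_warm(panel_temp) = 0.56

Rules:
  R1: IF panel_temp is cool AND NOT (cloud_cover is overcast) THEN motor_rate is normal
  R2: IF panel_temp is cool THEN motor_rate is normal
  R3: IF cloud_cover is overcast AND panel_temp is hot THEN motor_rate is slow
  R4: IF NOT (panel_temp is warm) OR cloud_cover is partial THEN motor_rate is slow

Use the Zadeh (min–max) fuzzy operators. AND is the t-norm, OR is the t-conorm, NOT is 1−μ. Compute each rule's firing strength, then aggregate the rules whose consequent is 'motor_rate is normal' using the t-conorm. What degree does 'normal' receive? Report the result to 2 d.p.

R1: cool=0.08, ¬overcast=1−0.94=0.06; AND[min(a, b)] → w = 0.06
R2: cool=0.08 → w = 0.08
R3: overcast=0.94, hot=0.59; AND[min(a, b)] → w = 0.59
R4: ¬warm=1−0.56=0.44, partial=0.24; OR[max(a, b)] → w = 0.44
Rules with consequent 'normal': {R1, R2} → strengths 0.06, 0.08
Aggregate via t-conorm [max(a, b)]: 0.08

0.08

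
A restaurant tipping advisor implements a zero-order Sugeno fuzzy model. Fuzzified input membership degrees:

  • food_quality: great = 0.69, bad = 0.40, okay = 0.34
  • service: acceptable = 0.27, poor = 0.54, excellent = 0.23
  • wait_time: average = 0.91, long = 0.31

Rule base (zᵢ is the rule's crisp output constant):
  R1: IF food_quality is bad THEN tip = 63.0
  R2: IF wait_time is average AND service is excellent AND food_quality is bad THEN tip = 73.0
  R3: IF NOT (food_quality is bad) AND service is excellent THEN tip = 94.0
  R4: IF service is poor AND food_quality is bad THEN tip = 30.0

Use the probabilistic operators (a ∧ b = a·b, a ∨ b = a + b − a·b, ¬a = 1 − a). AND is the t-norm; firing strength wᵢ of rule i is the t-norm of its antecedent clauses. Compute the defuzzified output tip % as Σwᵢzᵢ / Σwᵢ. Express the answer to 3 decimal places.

60.597

R1 (z=63.0): bad=0.40 → w = 0.4000
R2 (z=73.0): average=0.91, excellent=0.23, bad=0.40; AND[a·b] → w = 0.0837
R3 (z=94.0): ¬bad=1−0.40=0.60, excellent=0.23; AND[a·b] → w = 0.1380
R4 (z=30.0): poor=0.54, bad=0.40; AND[a·b] → w = 0.2160
Weighted average = (0.4000·63.0 + 0.0837·73.0 + 0.1380·94.0 + 0.2160·30.0) / (0.4000 + 0.0837 + 0.1380 + 0.2160)
  = 50.7636 / 0.8377 = 60.597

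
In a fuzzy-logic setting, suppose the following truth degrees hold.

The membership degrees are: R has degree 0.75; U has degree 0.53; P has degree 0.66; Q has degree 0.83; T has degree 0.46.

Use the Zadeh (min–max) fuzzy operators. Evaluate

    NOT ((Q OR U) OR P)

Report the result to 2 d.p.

0.17

Q OR U = max(a, b) on (0.83, 0.53) = 0.83
(Q OR U) OR P = max(a, b) on (0.83, 0.66) = 0.83
NOT ((Q OR U) OR P) = 1 − 0.83 = 0.17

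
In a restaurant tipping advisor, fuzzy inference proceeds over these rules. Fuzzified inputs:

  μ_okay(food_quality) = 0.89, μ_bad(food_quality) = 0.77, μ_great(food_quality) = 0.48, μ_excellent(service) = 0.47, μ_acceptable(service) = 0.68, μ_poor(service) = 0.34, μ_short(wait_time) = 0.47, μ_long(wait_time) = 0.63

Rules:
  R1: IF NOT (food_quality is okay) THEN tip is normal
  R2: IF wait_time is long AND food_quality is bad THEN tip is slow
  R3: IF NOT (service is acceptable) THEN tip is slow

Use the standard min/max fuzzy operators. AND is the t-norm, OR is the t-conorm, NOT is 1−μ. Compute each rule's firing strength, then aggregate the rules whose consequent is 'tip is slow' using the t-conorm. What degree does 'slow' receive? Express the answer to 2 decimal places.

0.63

R1: ¬okay=1−0.89=0.11 → w = 0.11
R2: long=0.63, bad=0.77; AND[min(a, b)] → w = 0.63
R3: ¬acceptable=1−0.68=0.32 → w = 0.32
Rules with consequent 'slow': {R2, R3} → strengths 0.63, 0.32
Aggregate via t-conorm [max(a, b)]: 0.63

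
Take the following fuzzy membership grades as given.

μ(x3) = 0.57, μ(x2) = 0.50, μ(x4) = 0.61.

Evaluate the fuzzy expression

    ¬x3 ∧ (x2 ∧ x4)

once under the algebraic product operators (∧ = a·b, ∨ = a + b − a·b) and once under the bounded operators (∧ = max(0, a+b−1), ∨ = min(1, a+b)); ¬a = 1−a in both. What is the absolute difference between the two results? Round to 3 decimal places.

Under algebraic product:
  ¬x3 = 1 − 0.5700 = 0.4300
  x2 ∧ x4 = a·b on (0.5000, 0.6100) = 0.3050
  ¬x3 ∧ (x2 ∧ x4) = a·b on (0.4300, 0.3050) = 0.1312
  → value = 0.1312
Under bounded:
  ¬x3 = 1 − 0.57 = 0.43
  x2 ∧ x4 = max(0, a+b−1) on (0.50, 0.61) = 0.11
  ¬x3 ∧ (x2 ∧ x4) = max(0, a+b−1) on (0.43, 0.11) = 0.00
  → value = 0.0000
|0.1312 − 0.0000| = 0.131

0.131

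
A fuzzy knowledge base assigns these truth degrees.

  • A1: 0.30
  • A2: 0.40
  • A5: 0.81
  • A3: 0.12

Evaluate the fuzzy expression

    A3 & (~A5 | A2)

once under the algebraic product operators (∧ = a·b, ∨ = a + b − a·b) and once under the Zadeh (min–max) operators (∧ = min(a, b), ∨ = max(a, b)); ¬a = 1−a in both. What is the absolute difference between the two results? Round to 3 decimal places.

0.058

Under algebraic product:
  ~A5 = 1 − 0.8100 = 0.1900
  ~A5 | A2 = a + b − a·b on (0.1900, 0.4000) = 0.5140
  A3 & (~A5 | A2) = a·b on (0.1200, 0.5140) = 0.0617
  → value = 0.0617
Under Zadeh (min–max):
  ~A5 = 1 − 0.81 = 0.19
  ~A5 | A2 = max(a, b) on (0.19, 0.40) = 0.40
  A3 & (~A5 | A2) = min(a, b) on (0.12, 0.40) = 0.12
  → value = 0.1200
|0.0617 − 0.1200| = 0.058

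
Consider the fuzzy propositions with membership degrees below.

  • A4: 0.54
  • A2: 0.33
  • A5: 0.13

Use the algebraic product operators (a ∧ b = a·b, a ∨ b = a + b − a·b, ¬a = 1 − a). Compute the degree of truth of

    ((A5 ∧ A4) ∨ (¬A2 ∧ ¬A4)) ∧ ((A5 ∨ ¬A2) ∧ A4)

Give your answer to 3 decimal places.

A5 ∧ A4 = a·b on (0.1300, 0.5400) = 0.0702
¬A2 = 1 − 0.3300 = 0.6700
¬A4 = 1 − 0.5400 = 0.4600
¬A2 ∧ ¬A4 = a·b on (0.6700, 0.4600) = 0.3082
(A5 ∧ A4) ∨ (¬A2 ∧ ¬A4) = a + b − a·b on (0.0702, 0.3082) = 0.3568
¬A2 = 1 − 0.3300 = 0.6700
A5 ∨ ¬A2 = a + b − a·b on (0.1300, 0.6700) = 0.7129
(A5 ∨ ¬A2) ∧ A4 = a·b on (0.7129, 0.5400) = 0.3850
((A5 ∧ A4) ∨ (¬A2 ∧ ¬A4)) ∧ ((A5 ∨ ¬A2) ∧ A4) = a·b on (0.3568, 0.3850) = 0.1373

0.137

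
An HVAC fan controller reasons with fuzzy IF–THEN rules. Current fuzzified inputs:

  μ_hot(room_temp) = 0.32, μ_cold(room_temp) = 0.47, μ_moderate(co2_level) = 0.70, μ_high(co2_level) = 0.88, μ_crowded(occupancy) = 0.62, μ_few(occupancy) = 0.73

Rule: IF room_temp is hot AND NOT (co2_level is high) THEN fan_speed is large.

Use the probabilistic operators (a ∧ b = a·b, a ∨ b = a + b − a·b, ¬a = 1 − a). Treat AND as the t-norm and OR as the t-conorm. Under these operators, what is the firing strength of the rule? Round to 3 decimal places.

0.038

firing strength: hot=0.32, ¬high=1−0.88=0.12; AND[a·b] → w = 0.0384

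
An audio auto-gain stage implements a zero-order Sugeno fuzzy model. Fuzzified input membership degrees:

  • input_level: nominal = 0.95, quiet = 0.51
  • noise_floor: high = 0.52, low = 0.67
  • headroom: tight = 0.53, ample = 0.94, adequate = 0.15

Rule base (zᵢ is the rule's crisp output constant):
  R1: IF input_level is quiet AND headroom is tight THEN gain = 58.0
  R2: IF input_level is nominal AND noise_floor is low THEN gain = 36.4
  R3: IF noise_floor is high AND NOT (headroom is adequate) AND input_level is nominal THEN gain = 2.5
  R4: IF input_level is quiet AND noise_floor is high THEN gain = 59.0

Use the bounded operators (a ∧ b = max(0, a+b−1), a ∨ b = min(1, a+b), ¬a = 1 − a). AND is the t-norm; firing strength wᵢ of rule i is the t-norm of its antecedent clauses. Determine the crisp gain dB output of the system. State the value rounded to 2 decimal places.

R1 (z=58.0): quiet=0.51, tight=0.53; AND[max(0, a+b−1)] → w = 0.04
R2 (z=36.4): nominal=0.95, low=0.67; AND[max(0, a+b−1)] → w = 0.62
R3 (z=2.5): high=0.52, ¬adequate=1−0.15=0.85, nominal=0.95; AND[max(0, a+b−1)] → w = 0.32
R4 (z=59.0): quiet=0.51, high=0.52; AND[max(0, a+b−1)] → w = 0.03
Weighted average = (0.04·58.0 + 0.62·36.4 + 0.32·2.5 + 0.03·59.0) / (0.04 + 0.62 + 0.32 + 0.03)
  = 27.4580 / 1.0100 = 27.19

27.19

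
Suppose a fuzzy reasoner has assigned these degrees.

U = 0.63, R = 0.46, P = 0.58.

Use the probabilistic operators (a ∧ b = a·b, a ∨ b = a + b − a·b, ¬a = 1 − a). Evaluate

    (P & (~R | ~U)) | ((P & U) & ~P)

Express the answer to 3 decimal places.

0.502

~R = 1 − 0.4600 = 0.5400
~U = 1 − 0.6300 = 0.3700
~R | ~U = a + b − a·b on (0.5400, 0.3700) = 0.7102
P & (~R | ~U) = a·b on (0.5800, 0.7102) = 0.4119
P & U = a·b on (0.5800, 0.6300) = 0.3654
~P = 1 − 0.5800 = 0.4200
(P & U) & ~P = a·b on (0.3654, 0.4200) = 0.1535
(P & (~R | ~U)) | ((P & U) & ~P) = a + b − a·b on (0.4119, 0.1535) = 0.5022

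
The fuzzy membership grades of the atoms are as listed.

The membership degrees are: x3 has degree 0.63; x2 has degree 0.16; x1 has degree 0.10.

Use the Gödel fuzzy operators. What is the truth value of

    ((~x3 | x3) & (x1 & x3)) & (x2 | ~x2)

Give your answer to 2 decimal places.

0.10

~x3 = 1 − 0.63 = 0.37
~x3 | x3 = max(a, b) on (0.37, 0.63) = 0.63
x1 & x3 = min(a, b) on (0.10, 0.63) = 0.10
(~x3 | x3) & (x1 & x3) = min(a, b) on (0.63, 0.10) = 0.10
~x2 = 1 − 0.16 = 0.84
x2 | ~x2 = max(a, b) on (0.16, 0.84) = 0.84
((~x3 | x3) & (x1 & x3)) & (x2 | ~x2) = min(a, b) on (0.10, 0.84) = 0.10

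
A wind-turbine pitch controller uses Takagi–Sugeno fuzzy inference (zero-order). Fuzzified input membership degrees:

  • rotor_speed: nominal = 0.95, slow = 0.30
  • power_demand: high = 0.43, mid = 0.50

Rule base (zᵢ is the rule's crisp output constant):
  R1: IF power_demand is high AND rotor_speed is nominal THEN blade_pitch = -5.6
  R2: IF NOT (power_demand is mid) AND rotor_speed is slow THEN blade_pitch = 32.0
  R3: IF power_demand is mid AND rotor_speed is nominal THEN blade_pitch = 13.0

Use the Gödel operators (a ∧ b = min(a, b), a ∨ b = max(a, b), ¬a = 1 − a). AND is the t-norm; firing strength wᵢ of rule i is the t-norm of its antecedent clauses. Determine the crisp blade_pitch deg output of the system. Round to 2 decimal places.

11.13

R1 (z=-5.6): high=0.43, nominal=0.95; AND[min(a, b)] → w = 0.43
R2 (z=32.0): ¬mid=1−0.50=0.50, slow=0.30; AND[min(a, b)] → w = 0.30
R3 (z=13.0): mid=0.50, nominal=0.95; AND[min(a, b)] → w = 0.50
Weighted average = (0.43·-5.6 + 0.30·32.0 + 0.50·13.0) / (0.43 + 0.30 + 0.50)
  = 13.6920 / 1.2300 = 11.13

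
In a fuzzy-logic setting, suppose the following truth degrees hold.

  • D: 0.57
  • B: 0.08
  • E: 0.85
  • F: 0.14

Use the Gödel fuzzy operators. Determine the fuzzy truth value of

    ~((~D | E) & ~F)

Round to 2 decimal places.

0.15

~D = 1 − 0.57 = 0.43
~D | E = max(a, b) on (0.43, 0.85) = 0.85
~F = 1 − 0.14 = 0.86
(~D | E) & ~F = min(a, b) on (0.85, 0.86) = 0.85
~((~D | E) & ~F) = 1 − 0.85 = 0.15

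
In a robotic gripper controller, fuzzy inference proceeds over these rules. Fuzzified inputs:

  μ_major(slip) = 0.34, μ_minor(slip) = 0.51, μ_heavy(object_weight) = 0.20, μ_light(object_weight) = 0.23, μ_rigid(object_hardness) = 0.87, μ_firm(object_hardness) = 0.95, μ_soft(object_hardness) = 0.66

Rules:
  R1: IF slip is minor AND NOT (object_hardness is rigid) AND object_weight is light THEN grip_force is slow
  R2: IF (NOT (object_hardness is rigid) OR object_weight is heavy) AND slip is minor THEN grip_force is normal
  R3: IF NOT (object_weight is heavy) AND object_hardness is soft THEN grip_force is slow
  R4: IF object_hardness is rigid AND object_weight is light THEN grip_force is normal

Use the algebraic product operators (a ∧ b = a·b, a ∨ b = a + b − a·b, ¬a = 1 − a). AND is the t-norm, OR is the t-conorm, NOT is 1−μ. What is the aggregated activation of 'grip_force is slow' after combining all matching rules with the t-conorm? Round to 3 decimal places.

R1: minor=0.51, ¬rigid=1−0.87=0.13, light=0.23; AND[a·b] → w = 0.0152
R2: (¬rigid=1−0.87=0.13 OR heavy=0.20) = 0.3040; AND[a·b] with minor=0.51 → w = 0.1550
R3: ¬heavy=1−0.20=0.80, soft=0.66; AND[a·b] → w = 0.5280
R4: rigid=0.87, light=0.23; AND[a·b] → w = 0.2001
Rules with consequent 'slow': {R1, R3} → strengths 0.0152, 0.5280
Aggregate via t-conorm [a + b − a·b]: 0.5352

0.535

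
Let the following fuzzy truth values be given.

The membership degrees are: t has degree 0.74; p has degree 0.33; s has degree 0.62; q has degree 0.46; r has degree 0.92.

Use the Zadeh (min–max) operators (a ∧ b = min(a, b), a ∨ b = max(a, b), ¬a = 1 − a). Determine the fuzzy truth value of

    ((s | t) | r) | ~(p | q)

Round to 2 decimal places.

s | t = max(a, b) on (0.62, 0.74) = 0.74
(s | t) | r = max(a, b) on (0.74, 0.92) = 0.92
p | q = max(a, b) on (0.33, 0.46) = 0.46
~(p | q) = 1 − 0.46 = 0.54
((s | t) | r) | ~(p | q) = max(a, b) on (0.92, 0.54) = 0.92

0.92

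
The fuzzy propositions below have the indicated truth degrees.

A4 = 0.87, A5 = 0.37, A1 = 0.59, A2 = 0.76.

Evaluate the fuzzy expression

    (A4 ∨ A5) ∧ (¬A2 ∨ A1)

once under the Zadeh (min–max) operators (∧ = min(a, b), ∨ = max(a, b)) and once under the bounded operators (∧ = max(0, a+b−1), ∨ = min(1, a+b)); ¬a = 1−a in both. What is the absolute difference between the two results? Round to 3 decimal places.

Under Zadeh (min–max):
  A4 ∨ A5 = max(a, b) on (0.87, 0.37) = 0.87
  ¬A2 = 1 − 0.76 = 0.24
  ¬A2 ∨ A1 = max(a, b) on (0.24, 0.59) = 0.59
  (A4 ∨ A5) ∧ (¬A2 ∨ A1) = min(a, b) on (0.87, 0.59) = 0.59
  → value = 0.5900
Under bounded:
  A4 ∨ A5 = min(1, a+b) on (0.87, 0.37) = 1.00
  ¬A2 = 1 − 0.76 = 0.24
  ¬A2 ∨ A1 = min(1, a+b) on (0.24, 0.59) = 0.83
  (A4 ∨ A5) ∧ (¬A2 ∨ A1) = max(0, a+b−1) on (1.00, 0.83) = 0.83
  → value = 0.8300
|0.5900 − 0.8300| = 0.240

0.240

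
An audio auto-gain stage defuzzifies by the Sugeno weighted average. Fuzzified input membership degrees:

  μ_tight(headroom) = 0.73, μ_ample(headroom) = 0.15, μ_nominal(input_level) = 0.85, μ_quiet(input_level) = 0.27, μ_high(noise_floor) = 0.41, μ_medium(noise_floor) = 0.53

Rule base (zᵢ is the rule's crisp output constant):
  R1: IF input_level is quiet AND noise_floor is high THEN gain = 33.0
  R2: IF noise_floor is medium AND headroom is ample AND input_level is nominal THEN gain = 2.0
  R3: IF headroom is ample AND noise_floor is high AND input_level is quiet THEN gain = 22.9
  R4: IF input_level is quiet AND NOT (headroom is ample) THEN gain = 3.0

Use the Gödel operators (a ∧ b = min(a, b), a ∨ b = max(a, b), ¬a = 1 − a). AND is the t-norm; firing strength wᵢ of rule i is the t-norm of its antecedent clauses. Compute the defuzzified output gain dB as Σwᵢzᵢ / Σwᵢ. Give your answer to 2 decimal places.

R1 (z=33.0): quiet=0.27, high=0.41; AND[min(a, b)] → w = 0.27
R2 (z=2.0): medium=0.53, ample=0.15, nominal=0.85; AND[min(a, b)] → w = 0.15
R3 (z=22.9): ample=0.15, high=0.41, quiet=0.27; AND[min(a, b)] → w = 0.15
R4 (z=3.0): quiet=0.27, ¬ample=1−0.15=0.85; AND[min(a, b)] → w = 0.27
Weighted average = (0.27·33.0 + 0.15·2.0 + 0.15·22.9 + 0.27·3.0) / (0.27 + 0.15 + 0.15 + 0.27)
  = 13.4550 / 0.8400 = 16.02

16.02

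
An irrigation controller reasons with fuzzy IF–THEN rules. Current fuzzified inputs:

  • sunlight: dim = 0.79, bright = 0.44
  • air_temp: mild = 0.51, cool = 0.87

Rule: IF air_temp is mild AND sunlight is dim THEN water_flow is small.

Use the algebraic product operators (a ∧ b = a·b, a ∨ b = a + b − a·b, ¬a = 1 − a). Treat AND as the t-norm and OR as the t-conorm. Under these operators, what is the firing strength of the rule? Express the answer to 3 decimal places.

0.403

firing strength: mild=0.51, dim=0.79; AND[a·b] → w = 0.4029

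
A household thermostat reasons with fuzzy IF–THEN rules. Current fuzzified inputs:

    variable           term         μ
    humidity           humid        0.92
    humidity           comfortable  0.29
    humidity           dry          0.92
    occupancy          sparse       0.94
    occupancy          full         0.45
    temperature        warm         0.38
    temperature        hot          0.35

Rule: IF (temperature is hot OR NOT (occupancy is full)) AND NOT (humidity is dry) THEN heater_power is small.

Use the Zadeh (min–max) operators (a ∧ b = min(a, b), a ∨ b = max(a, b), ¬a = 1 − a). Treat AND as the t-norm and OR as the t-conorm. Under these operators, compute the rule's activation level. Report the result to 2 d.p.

firing strength: (hot=0.35 OR ¬full=1−0.45=0.55) = 0.55; AND[min(a, b)] with ¬dry=1−0.92=0.08 → w = 0.08

0.08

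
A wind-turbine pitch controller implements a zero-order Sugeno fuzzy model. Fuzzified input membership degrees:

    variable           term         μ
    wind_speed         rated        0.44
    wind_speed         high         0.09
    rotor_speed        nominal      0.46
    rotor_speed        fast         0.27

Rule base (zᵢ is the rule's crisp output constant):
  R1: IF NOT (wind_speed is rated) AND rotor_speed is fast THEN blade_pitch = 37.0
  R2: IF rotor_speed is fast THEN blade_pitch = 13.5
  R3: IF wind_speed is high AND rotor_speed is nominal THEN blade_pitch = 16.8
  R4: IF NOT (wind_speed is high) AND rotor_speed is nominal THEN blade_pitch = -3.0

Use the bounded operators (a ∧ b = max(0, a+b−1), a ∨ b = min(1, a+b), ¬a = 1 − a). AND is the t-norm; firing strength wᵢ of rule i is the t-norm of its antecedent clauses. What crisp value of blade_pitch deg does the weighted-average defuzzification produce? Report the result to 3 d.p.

R1 (z=37.0): ¬rated=1−0.44=0.56, fast=0.27; AND[max(0, a+b−1)] → w = 0.00
R2 (z=13.5): fast=0.27 → w = 0.27
R3 (z=16.8): high=0.09, nominal=0.46; AND[max(0, a+b−1)] → w = 0.00
R4 (z=-3.0): ¬high=1−0.09=0.91, nominal=0.46; AND[max(0, a+b−1)] → w = 0.37
Weighted average = (0.00·37.0 + 0.27·13.5 + 0.00·16.8 + 0.37·-3.0) / (0.00 + 0.27 + 0.00 + 0.37)
  = 2.5350 / 0.6400 = 3.961

3.961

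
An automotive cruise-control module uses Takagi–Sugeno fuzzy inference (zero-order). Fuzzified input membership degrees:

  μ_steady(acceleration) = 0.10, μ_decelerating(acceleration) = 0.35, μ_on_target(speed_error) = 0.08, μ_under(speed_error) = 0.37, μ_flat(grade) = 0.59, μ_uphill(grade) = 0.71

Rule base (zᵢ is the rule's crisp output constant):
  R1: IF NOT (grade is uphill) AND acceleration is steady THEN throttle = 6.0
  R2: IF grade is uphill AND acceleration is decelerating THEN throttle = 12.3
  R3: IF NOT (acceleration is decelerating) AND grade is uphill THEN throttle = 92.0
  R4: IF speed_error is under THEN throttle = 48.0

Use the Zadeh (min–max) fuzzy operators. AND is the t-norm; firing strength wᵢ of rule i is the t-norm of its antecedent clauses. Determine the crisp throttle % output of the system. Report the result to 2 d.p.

R1 (z=6.0): ¬uphill=1−0.71=0.29, steady=0.10; AND[min(a, b)] → w = 0.10
R2 (z=12.3): uphill=0.71, decelerating=0.35; AND[min(a, b)] → w = 0.35
R3 (z=92.0): ¬decelerating=1−0.35=0.65, uphill=0.71; AND[min(a, b)] → w = 0.65
R4 (z=48.0): under=0.37 → w = 0.37
Weighted average = (0.10·6.0 + 0.35·12.3 + 0.65·92.0 + 0.37·48.0) / (0.10 + 0.35 + 0.65 + 0.37)
  = 82.4650 / 1.4700 = 56.10

56.10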